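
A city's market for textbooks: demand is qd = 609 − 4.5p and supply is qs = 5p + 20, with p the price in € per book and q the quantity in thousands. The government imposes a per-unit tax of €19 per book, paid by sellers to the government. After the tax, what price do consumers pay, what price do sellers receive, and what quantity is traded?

Before the tax: set 609 − 4.5p = 5p + 20 → p* = €62, q* = 330.
With the tax collected from sellers, supply shifts: qs = 5(p − 19) + 20.
Solving gives q = 285 with consumers paying €72 and sellers receiving €53 (the €19 wedge).
The less price-elastic side of the market bears the larger share of a per-unit tax.

Consumers pay €72; sellers receive €53; quantity = 285.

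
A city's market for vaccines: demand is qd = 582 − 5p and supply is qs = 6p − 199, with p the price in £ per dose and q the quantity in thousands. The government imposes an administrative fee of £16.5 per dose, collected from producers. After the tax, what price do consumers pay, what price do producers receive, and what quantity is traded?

Without the tax, 582 − 5p = 6p − 199 gives 11p = 781, so p* = £71 and q* = 227.
With the tax collected from producers, supply shifts: qs = 6(p − 16.5) − 199.
New equilibrium: consumers pay £80, producers receive £63.5, q = 182. (Wedge: pb − ps = 16.5.)

Consumers pay £80; producers receive £63.5; quantity = 182.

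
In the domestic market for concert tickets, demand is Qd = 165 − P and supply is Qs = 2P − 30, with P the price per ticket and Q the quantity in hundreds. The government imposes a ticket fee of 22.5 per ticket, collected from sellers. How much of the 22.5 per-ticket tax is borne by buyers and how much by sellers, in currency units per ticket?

Buyers bear 15 per ticket; sellers bear 7.5 per ticket.

Without the tax, 165 − P = 2P − 30 gives 3P = 195, so P* = 65 and Q* = 100.
With the tax collected from sellers, supply shifts: Qs = 2(P − 22.5) − 30.
Solving gives Q = 85 with buyers paying 80 and sellers receiving 57.5 (the 22.5 wedge).
Burden on buyers: 15; on sellers: 7.5. (They sum to 22.5.)
The less price-elastic side of the market bears the larger share of a per-unit tax.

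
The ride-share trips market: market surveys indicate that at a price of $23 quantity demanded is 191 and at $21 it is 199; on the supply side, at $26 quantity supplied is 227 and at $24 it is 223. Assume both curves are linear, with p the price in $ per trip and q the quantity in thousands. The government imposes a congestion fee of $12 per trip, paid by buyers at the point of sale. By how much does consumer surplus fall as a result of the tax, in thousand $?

Demand slope: (199 − 191)/(21 − 23) = -4, so qd = 283 − 4p.
Supply slope: (223 − 227)/(24 − 26) = 2, so qs = 2p + 175.
Before the tax: set 283 − 4p = 2p + 175 → p* = $18, q* = 211.
With the tax collected from buyers, demand (in seller-price terms) shifts: qd = 283 − 4(p + 12).
New equilibrium: buyers pay $22, sellers receive $10, q = 195. (Wedge: pb − ps = 12.)
ΔCS is the trapezoid between Q = 195 and Q = 211 of height $4: ½ · (211 + 195) · 4 = $812.

Consumer surplus falls by $812 thousand.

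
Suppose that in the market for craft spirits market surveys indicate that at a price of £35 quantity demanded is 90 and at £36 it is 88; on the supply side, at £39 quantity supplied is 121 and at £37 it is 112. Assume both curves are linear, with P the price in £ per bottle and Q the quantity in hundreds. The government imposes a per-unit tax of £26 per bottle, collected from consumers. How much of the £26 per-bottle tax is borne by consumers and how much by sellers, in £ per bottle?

Consumers bear £18 per bottle; sellers bear £8 per bottle.

Demand slope: (88 − 90)/(36 − 35) = -2, so Qd = 160 − 2P.
Supply slope: (112 − 121)/(37 − 39) = 4.5, so Qs = 4.5P − 54.5.
Without the tax, 160 − 2P = 4.5P − 54.5 gives 6.5P = 214.5, so P* = £33 and Q* = 94.
With the tax collected from consumers, demand (in seller-price terms) shifts: Qd = 160 − 2(P + 26).
Solving gives Q = 58 with consumers paying £51 and sellers receiving £25 (the £26 wedge).
Burden on consumers: £18; on sellers: £8. (They sum to £26.)
The less price-elastic side of the market bears the larger share of a per-unit tax.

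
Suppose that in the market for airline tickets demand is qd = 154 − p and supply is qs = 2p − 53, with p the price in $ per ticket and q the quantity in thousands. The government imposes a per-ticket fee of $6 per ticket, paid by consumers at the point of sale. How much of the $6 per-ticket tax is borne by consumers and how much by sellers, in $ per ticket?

Before the tax: set 154 − p = 2p − 53 → p* = $69, q* = 85.
With the tax collected from consumers, demand (in seller-price terms) shifts: qd = 154 − (p + 6).
Solving gives q = 81 with consumers paying $73 and sellers receiving $67 (the $6 wedge).
Burden on consumers: $4; on sellers: $2. (They sum to $6.)

Consumers bear $4 per ticket; sellers bear $2 per ticket.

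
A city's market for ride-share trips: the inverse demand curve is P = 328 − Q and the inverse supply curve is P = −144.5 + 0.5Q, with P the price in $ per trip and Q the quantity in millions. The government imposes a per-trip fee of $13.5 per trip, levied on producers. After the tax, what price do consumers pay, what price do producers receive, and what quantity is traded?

Inverting to Q(P) form: Qd = 328 − P; Qs = 2P + 289.
Without the tax, 328 − P = 2P + 289 gives 3P = 39, so P* = $13 and Q* = 315.
With the tax collected from producers, supply shifts: Qs = 2(P − 13.5) + 289.
New equilibrium: consumers pay $22, producers receive $8.5, Q = 306. (Wedge: Pb − Ps = 13.5.)
The less price-elastic side of the market bears the larger share of a per-unit tax.

Consumers pay $22; producers receive $8.5; quantity = 306.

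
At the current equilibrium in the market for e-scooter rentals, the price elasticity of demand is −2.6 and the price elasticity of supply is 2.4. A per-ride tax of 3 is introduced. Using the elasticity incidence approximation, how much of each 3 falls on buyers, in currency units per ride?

Incidence ratio: buyers' share ≈ εs / (εs + |εd|) = 2.4 / (2.4 + 2.6) = 0.48.
So buyers bear ≈ 0.48 × 3 = 1.44; sellers bear 1.56.

Buyers bear ≈ 1.44 per ride.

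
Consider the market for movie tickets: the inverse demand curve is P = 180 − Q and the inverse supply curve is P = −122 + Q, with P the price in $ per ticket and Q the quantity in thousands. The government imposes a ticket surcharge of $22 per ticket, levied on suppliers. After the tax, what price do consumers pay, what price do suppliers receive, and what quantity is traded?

Consumers pay $40; suppliers receive $18; quantity = 140.

Inverting to Q(P) form: Qd = 180 − P; Qs = P + 122.
Without the tax, 180 − P = P + 122 gives 2P = 58, so P* = $29 and Q* = 151.
With the tax collected from suppliers, supply shifts: Qs = (P − 22) + 122.
New equilibrium: consumers pay $40, suppliers receive $18, Q = 140. (Wedge: Pb − Ps = 22.)
The less price-elastic side of the market bears the larger share of a per-unit tax.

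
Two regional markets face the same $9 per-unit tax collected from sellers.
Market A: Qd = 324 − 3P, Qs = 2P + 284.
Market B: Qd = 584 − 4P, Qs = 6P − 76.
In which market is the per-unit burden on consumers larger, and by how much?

Market B, by $1.8.

Market A: pre-tax P* = $8, Q* = 300; post-tax Q = 289.2; per-unit burden on consumers = $3.6.
Market B: pre-tax P* = $66, Q* = 320; post-tax Q = 298.4; per-unit burden on consumers = $5.4.
Difference: $3.6 vs $5.4 → market B is larger by $1.8.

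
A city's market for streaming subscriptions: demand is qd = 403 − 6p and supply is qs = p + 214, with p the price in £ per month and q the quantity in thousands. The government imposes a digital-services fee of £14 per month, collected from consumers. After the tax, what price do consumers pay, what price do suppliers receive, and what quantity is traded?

Consumers pay £29; suppliers receive £15; quantity = 229.

Without the tax, 403 − 6p = p + 214 gives 7p = 189, so p* = £27 and q* = 241.
With the tax collected from consumers, demand (in seller-price terms) shifts: qd = 403 − 6(p + 14).
Solving gives q = 229 with consumers paying £29 and suppliers receiving £15 (the £14 wedge).
The less price-elastic side of the market bears the larger share of a per-unit tax.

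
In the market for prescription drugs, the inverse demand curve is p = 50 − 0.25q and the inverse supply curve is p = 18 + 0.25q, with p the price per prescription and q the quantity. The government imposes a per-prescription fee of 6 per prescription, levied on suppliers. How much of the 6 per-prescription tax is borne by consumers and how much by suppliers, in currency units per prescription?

Consumers bear 3 per prescription; suppliers bear 3 per prescription.

Rewrite in direct form: qd = 200 − 4p and qs = 4p − 72.
Before the tax: set 200 − 4p = 4p − 72 → p* = 34, q* = 64.
With the tax collected from suppliers, supply shifts: qs = 4(p − 6) − 72.
Solving gives q = 52 with consumers paying 37 and suppliers receiving 31 (the 6 wedge).
Burden on consumers: 3; on suppliers: 3. (They sum to 6.)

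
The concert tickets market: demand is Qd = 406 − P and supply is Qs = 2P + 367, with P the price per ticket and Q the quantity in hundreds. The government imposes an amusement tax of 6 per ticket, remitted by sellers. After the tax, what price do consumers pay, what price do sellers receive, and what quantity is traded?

Consumers pay 17; sellers receive 11; quantity = 389.

Before the tax: set 406 − P = 2P + 367 → P* = 13, Q* = 393.
With the tax collected from sellers, supply shifts: Qs = 2(P − 6) + 367.
New equilibrium: consumers pay 17, sellers receive 11, Q = 389. (Wedge: Pb − Ps = 6.)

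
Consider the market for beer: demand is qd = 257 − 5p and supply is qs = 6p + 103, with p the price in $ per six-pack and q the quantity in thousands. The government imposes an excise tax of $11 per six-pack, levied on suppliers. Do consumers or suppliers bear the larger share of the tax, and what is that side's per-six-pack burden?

Before the tax: set 257 − 5p = 6p + 103 → p* = $14, q* = 187.
With the tax collected from suppliers, supply shifts: qs = 6(p − 11) + 103.
Solving gives q = 157 with consumers paying $20 and suppliers receiving $9 (the $11 wedge).
Per-six-pack burden: consumers $6, suppliers $5.
Consumers take the larger share because demand is less price-elastic here (demand slope 5 vs supply slope 6).

Consumers bear the larger share: $6 per six-pack.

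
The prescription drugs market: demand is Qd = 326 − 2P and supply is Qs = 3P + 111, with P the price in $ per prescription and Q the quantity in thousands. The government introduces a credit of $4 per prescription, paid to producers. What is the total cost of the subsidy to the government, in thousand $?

Government outlay = $979.2 thousand.

Before the subsidy: set 326 − 2P = 3P + 111 → P* = $43, Q* = 240.
With a per-unit subsidy paid to producers, each receives P + 4 per unit sold, so supply becomes Qs = 3(P + 4) + 111.
Solving gives Q = 244.8 with buyers paying $40.6 and producers receiving $44.6 (the $4 wedge).
Outlay = t · Q = 4 · 244.8 = $979.2.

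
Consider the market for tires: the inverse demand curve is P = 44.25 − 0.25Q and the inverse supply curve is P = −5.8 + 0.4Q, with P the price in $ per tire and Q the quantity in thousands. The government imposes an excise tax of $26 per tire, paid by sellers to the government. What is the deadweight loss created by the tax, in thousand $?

Deadweight loss = $520 thousand.

Inverting to Q(P) form: Qd = 177 − 4P; Qs = 2.5P + 14.5.
Without the tax, 177 − 4P = 2.5P + 14.5 gives 6.5P = 162.5, so P* = $25 and Q* = 77.
With the tax collected from sellers, supply shifts: Qs = 2.5(P − 26) + 14.5.
Solving gives Q = 37 with consumers paying $35 and sellers receiving $9 (the $26 wedge).
Quantity falls by |ΔQ| = |77 − 37| = 40.
DWL = ½ · t · |ΔQ| = ½ · 26 · 40 = $520.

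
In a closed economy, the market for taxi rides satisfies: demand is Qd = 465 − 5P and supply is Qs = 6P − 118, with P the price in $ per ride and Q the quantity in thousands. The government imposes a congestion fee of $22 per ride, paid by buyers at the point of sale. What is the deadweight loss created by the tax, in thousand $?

Without the tax, 465 − 5P = 6P − 118 gives 11P = 583, so P* = $53 and Q* = 200.
With the tax collected from buyers, demand (in seller-price terms) shifts: Qd = 465 − 5(P + 22).
New equilibrium: buyers pay $65, suppliers receive $43, Q = 140. (Wedge: Pb − Ps = 22.)
Quantity falls by |ΔQ| = |200 − 140| = 60.
DWL = ½ · t · |ΔQ| = ½ · 22 · 60 = $660.

Deadweight loss = $660 thousand.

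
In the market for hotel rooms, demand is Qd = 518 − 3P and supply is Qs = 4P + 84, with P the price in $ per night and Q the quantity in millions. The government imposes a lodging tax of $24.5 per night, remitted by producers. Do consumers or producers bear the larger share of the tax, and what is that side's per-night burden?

Before the tax: set 518 − 3P = 4P + 84 → P* = $62, Q* = 332.
With the tax collected from producers, supply shifts: Qs = 4(P − 24.5) + 84.
New equilibrium: consumers pay $76, producers receive $51.5, Q = 290. (Wedge: Pb − Ps = 24.5.)
Per-night burden: consumers $14, producers $10.5.
Consumers take the larger share because demand is less price-elastic here (demand slope 3 vs supply slope 4).

Consumers bear the larger share: $14 per night.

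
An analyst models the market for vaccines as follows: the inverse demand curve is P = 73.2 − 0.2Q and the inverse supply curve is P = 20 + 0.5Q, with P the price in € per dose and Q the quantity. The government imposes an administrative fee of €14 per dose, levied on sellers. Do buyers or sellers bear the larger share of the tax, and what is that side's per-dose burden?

Inverting to Q(P) form: Qd = 366 − 5P; Qs = 2P − 40.
Without the tax, 366 − 5P = 2P − 40 gives 7P = 406, so P* = €58 and Q* = 76.
With the tax collected from sellers, supply shifts: Qs = 2(P − 14) − 40.
Solving gives Q = 56 with buyers paying €62 and sellers receiving €48 (the €14 wedge).
Per-dose burden: buyers €4, sellers €10.
Sellers take the larger share because supply is less price-elastic here (demand slope 5 vs supply slope 2).
The less price-elastic side of the market bears the larger share of a per-unit tax.

Sellers bear the larger share: €10 per dose.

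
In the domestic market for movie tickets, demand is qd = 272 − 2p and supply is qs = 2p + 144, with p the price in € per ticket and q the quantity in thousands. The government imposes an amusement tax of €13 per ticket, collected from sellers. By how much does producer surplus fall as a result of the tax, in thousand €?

Before the tax: set 272 − 2p = 2p + 144 → p* = €32, q* = 208.
With the tax collected from sellers, supply shifts: qs = 2(p − 13) + 144.
New equilibrium: consumers pay €38.5, sellers receive €25.5, q = 195. (Wedge: pb − ps = 13.)
ΔPS is the trapezoid between Q = 195 and Q = 208 of height €6.5: ½ · (208 + 195) · 6.5 = €1309.75.

Producer surplus falls by €1309.75 thousand.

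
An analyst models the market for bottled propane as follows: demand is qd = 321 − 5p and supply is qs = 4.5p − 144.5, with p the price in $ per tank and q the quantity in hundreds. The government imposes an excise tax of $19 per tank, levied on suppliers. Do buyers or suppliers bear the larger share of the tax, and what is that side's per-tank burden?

Suppliers bear the larger share: $10 per tank.

Before the tax: set 321 − 5p = 4.5p − 144.5 → p* = $49, q* = 76.
With the tax collected from suppliers, supply shifts: qs = 4.5(p − 19) − 144.5.
New equilibrium: buyers pay $58, suppliers receive $39, q = 31. (Wedge: pb − ps = 19.)
Per-tank burden: buyers $9, suppliers $10.
Suppliers take the larger share because supply is less price-elastic here (demand slope 5 vs supply slope 4.5).
The less price-elastic side of the market bears the larger share of a per-unit tax.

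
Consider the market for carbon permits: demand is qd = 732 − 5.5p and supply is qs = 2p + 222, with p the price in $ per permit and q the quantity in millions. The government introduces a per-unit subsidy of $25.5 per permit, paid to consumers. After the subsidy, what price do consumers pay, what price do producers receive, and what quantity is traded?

Without the subsidy, 732 − 5.5p = 2p + 222 gives 7.5p = 510, so p* = $68 and q* = 358.
With a per-unit subsidy paid to consumers, each effectively pays p − 25.5, so demand becomes qd = 732 − 5.5(p − 25.5).
Solving gives q = 395.4 with consumers paying $61.2 and producers receiving $86.7 (the $25.5 wedge).

Consumers pay $61.2; producers receive $86.7; quantity = 395.4.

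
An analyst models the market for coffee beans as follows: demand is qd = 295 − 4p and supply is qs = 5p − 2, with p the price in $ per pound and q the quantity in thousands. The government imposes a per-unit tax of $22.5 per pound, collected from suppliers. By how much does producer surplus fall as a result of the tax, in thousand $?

Without the tax, 295 − 4p = 5p − 2 gives 9p = 297, so p* = $33 and q* = 163.
With the tax collected from suppliers, supply shifts: qs = 5(p − 22.5) − 2.
New equilibrium: consumers pay $45.5, suppliers receive $23, q = 113. (Wedge: pb − ps = 22.5.)
ΔPS is the trapezoid between Q = 113 and Q = 163 of height $10: ½ · (163 + 113) · 10 = $1380.

Producer surplus falls by $1380 thousand.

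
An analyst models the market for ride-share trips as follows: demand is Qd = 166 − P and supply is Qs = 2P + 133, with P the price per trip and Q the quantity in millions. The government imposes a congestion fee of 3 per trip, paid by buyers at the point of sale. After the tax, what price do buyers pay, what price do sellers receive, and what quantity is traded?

Before the tax: set 166 − P = 2P + 133 → P* = 11, Q* = 155.
With the tax collected from buyers, demand (in seller-price terms) shifts: Qd = 166 − (P + 3).
New equilibrium: buyers pay 13, sellers receive 10, Q = 153. (Wedge: Pb − Ps = 3.)
The less price-elastic side of the market bears the larger share of a per-unit tax.

Buyers pay 13; sellers receive 10; quantity = 153.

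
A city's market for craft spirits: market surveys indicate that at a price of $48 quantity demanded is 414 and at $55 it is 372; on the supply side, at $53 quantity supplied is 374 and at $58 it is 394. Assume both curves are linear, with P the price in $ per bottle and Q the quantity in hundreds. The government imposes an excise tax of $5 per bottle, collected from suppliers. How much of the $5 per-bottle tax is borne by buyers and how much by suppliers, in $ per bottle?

Buyers bear $2 per bottle; suppliers bear $3 per bottle.

Demand slope: (372 − 414)/(55 − 48) = -6, so Qd = 702 − 6P.
Supply slope: (394 − 374)/(58 − 53) = 4, so Qs = 4P + 162.
Before the tax: set 702 − 6P = 4P + 162 → P* = $54, Q* = 378.
With the tax collected from suppliers, supply shifts: Qs = 4(P − 5) + 162.
Solving gives Q = 366 with buyers paying $56 and suppliers receiving $51 (the $5 wedge).
Burden on buyers: $2; on suppliers: $3. (They sum to $5.)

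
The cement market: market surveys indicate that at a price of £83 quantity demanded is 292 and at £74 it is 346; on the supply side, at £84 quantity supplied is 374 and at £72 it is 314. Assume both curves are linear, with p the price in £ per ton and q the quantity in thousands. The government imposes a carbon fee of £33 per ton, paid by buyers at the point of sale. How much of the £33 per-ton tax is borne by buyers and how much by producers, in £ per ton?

Demand slope: (346 − 292)/(74 − 83) = -6, so qd = 790 − 6p.
Supply slope: (314 − 374)/(72 − 84) = 5, so qs = 5p − 46.
Before the tax: set 790 − 6p = 5p − 46 → p* = £76, q* = 334.
With the tax collected from buyers, demand (in seller-price terms) shifts: qd = 790 − 6(p + 33).
New equilibrium: buyers pay £91, producers receive £58, q = 244. (Wedge: pb − ps = 33.)
Burden on buyers: £15; on producers: £18. (They sum to £33.)
The less price-elastic side of the market bears the larger share of a per-unit tax.

Buyers bear £15 per ton; producers bear £18 per ton.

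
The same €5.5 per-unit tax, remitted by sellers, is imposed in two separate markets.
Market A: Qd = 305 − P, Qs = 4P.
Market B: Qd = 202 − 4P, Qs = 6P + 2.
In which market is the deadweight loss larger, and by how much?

Market A: pre-tax P* = €61, Q* = 244; post-tax Q = 239.6; deadweight loss = €12.1.
Market B: pre-tax P* = €20, Q* = 122; post-tax Q = 108.8; deadweight loss = €36.3.
Difference: €12.1 vs €36.3 → market B is larger by €24.2.

Market B, by €24.2.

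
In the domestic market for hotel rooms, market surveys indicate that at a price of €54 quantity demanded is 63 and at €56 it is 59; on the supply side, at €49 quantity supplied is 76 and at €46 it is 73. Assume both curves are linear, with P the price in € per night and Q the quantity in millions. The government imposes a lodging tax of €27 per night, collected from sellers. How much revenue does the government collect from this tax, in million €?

Demand slope: (59 − 63)/(56 − 54) = -2, so Qd = 171 − 2P.
Supply slope: (73 − 76)/(46 − 49) = 1, so Qs = P + 27.
Without the tax, 171 − 2P = P + 27 gives 3P = 144, so P* = €48 and Q* = 75.
With the tax collected from sellers, supply shifts: Qs = (P − 27) + 27.
New equilibrium: buyers pay €57, sellers receive €30, Q = 57. (Wedge: Pb − Ps = 27.)
Revenue = t · Q = 27 · 57 = €1539.

Tax revenue = €1539 million.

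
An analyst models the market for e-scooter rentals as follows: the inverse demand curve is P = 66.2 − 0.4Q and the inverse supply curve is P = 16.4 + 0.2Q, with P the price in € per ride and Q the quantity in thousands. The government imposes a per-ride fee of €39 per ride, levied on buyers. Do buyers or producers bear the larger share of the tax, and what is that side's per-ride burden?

Inverting to Q(P) form: Qd = 165.5 − 2.5P; Qs = 5P − 82.
Before the tax: set 165.5 − 2.5P = 5P − 82 → P* = €33, Q* = 83.
With the tax collected from buyers, demand (in seller-price terms) shifts: Qd = 165.5 − 2.5(P + 39).
Solving gives Q = 18 with buyers paying €59 and producers receiving €20 (the €39 wedge).
Per-ride burden: buyers €26, producers €13.
Buyers take the larger share because demand is less price-elastic here (demand slope 2.5 vs supply slope 5).
The less price-elastic side of the market bears the larger share of a per-unit tax.

Buyers bear the larger share: €26 per ride.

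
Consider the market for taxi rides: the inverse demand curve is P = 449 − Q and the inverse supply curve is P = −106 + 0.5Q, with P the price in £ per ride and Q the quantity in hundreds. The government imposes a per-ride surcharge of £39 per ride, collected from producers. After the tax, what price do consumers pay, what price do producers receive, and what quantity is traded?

Inverting to Q(P) form: Qd = 449 − P; Qs = 2P + 212.
Before the tax: set 449 − P = 2P + 212 → P* = £79, Q* = 370.
With the tax collected from producers, supply shifts: Qs = 2(P − 39) + 212.
New equilibrium: consumers pay £105, producers receive £66, Q = 344. (Wedge: Pb − Ps = 39.)

Consumers pay £105; producers receive £66; quantity = 344.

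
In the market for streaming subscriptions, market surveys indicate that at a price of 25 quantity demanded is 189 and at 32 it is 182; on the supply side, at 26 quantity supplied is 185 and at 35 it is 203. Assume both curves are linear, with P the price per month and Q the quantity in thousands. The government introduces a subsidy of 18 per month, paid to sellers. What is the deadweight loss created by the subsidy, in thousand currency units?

Demand slope: (182 − 189)/(32 − 25) = -1, so Qd = 214 − P.
Supply slope: (203 − 185)/(35 − 26) = 2, so Qs = 2P + 133.
Before the subsidy: set 214 − P = 2P + 133 → P* = 27, Q* = 187.
With a per-unit subsidy paid to sellers, each receives P + 18 per unit sold, so supply becomes Qs = 2(P + 18) + 133.
New equilibrium: buyers pay 15, sellers receive 33, Q = 199. (Wedge: Pb − Ps = −18.)
Quantity rises by |ΔQ| = |187 − 199| = 12.
DWL = ½ · t · |ΔQ| = ½ · 18 · 12 = 108.

Deadweight loss = 108 thousand.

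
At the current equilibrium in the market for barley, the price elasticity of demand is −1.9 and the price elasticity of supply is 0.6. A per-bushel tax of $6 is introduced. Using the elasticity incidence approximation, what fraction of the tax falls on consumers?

Consumers' share ≈ 0.24.

Incidence ratio: consumers' share ≈ εs / (εs + |εd|) = 0.6 / (0.6 + 1.9) = 0.24.
Supply is the less elastic side, so consumers bear the smaller share.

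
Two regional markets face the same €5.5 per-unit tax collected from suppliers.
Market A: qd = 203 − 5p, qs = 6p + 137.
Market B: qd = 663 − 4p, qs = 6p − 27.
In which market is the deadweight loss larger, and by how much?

Market A: pre-tax p* = €6, q* = 173; post-tax q = 158; deadweight loss = €41.25.
Market B: pre-tax p* = €69, q* = 387; post-tax q = 373.8; deadweight loss = €36.3.
Difference: €41.25 vs €36.3 → market A is larger by €4.95.

Market A, by €4.95.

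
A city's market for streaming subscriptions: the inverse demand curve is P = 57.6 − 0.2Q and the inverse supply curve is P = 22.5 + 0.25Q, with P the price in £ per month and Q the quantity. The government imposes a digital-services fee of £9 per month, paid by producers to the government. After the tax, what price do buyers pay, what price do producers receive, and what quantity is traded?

Inverting to Q(P) form: Qd = 288 − 5P; Qs = 4P − 90.
Before the tax: set 288 − 5P = 4P − 90 → P* = £42, Q* = 78.
With the tax collected from producers, supply shifts: Qs = 4(P − 9) − 90.
Solving gives Q = 58 with buyers paying £46 and producers receiving £37 (the £9 wedge).
The less price-elastic side of the market bears the larger share of a per-unit tax.

Buyers pay £46; producers receive £37; quantity = 58.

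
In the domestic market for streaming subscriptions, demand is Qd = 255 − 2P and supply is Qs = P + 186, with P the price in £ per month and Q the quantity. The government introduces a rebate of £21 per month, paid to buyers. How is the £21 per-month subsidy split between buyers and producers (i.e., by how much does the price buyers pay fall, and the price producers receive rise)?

Without the subsidy, 255 − 2P = P + 186 gives 3P = 69, so P* = £23 and Q* = 209.
With a per-unit subsidy paid to buyers, each effectively pays P − 21, so demand becomes Qd = 255 − 2(P − 21).
Solving gives Q = 223 with buyers paying £16 and producers receiving £37 (the £21 wedge).
Gain to buyers: £7; to producers: £14. (They sum to £21.)

Buyers gain £7 per month; producers gain £14 per month.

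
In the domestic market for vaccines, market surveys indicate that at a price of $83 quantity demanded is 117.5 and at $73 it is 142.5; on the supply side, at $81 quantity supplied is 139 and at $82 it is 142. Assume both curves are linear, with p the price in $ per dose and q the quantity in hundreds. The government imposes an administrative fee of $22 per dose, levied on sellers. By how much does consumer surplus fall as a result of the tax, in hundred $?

Consumer surplus falls by $1380 hundred.

Demand slope: (142.5 − 117.5)/(73 − 83) = -2.5, so qd = 325 − 2.5p.
Supply slope: (142 − 139)/(82 − 81) = 3, so qs = 3p − 104.
Before the tax: set 325 − 2.5p = 3p − 104 → p* = $78, q* = 130.
With the tax collected from sellers, supply shifts: qs = 3(p − 22) − 104.
Solving gives q = 100 with buyers paying $90 and sellers receiving $68 (the $22 wedge).
ΔCS is the trapezoid between Q = 100 and Q = 130 of height $12: ½ · (130 + 100) · 12 = $1380.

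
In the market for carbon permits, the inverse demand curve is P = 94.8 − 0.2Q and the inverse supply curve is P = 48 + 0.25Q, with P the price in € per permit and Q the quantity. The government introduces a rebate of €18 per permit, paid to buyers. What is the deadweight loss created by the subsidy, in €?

Deadweight loss = €360.

Rewrite in direct form: Qd = 474 − 5P and Qs = 4P − 192.
Before the subsidy: set 474 − 5P = 4P − 192 → P* = €74, Q* = 104.
With a per-unit subsidy paid to buyers, each effectively pays P − 18, so demand becomes Qd = 474 − 5(P − 18).
Solving gives Q = 144 with buyers paying €66 and suppliers receiving €84 (the €18 wedge).
Quantity rises by |ΔQ| = |104 − 144| = 40.
DWL = ½ · t · |ΔQ| = ½ · 18 · 40 = €360.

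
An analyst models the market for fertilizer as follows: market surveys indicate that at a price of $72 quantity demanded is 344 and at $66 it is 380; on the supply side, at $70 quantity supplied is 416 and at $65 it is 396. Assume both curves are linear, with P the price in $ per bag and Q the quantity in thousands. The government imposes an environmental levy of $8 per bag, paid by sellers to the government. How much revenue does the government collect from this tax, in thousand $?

Tax revenue = $2982.4 thousand.

Demand slope: (380 − 344)/(66 − 72) = -6, so Qd = 776 − 6P.
Supply slope: (396 − 416)/(65 − 70) = 4, so Qs = 4P + 136.
Before the tax: set 776 − 6P = 4P + 136 → P* = $64, Q* = 392.
With the tax collected from sellers, supply shifts: Qs = 4(P − 8) + 136.
New equilibrium: buyers pay $67.2, sellers receive $59.2, Q = 372.8. (Wedge: Pb − Ps = 8.)
Revenue = t · Q = 8 · 372.8 = $2982.4.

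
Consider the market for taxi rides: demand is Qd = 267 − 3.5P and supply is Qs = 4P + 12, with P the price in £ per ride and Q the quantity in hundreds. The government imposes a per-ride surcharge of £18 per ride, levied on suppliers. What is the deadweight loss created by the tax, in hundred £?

Before the tax: set 267 − 3.5P = 4P + 12 → P* = £34, Q* = 148.
With the tax collected from suppliers, supply shifts: Qs = 4(P − 18) + 12.
Solving gives Q = 114.4 with buyers paying £43.6 and suppliers receiving £25.6 (the £18 wedge).
Quantity falls by |ΔQ| = |148 − 114.4| = 33.6.
DWL = ½ · t · |ΔQ| = ½ · 18 · 33.6 = £302.4.

Deadweight loss = £302.4 hundred.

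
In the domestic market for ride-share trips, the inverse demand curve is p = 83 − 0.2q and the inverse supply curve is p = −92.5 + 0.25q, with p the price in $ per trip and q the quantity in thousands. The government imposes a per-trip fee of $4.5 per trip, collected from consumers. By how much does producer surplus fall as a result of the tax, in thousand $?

Producer surplus falls by $962.5 thousand.

Rewrite in direct form: qd = 415 − 5p and qs = 4p + 370.
Before the tax: set 415 − 5p = 4p + 370 → p* = $5, q* = 390.
With the tax collected from consumers, demand (in seller-price terms) shifts: qd = 415 − 5(p + 4.5).
New equilibrium: consumers pay $7, producers receive $2.5, q = 380. (Wedge: pb − ps = 4.5.)
ΔPS is the trapezoid between Q = 380 and Q = 390 of height $2.5: ½ · (390 + 380) · 2.5 = $962.5.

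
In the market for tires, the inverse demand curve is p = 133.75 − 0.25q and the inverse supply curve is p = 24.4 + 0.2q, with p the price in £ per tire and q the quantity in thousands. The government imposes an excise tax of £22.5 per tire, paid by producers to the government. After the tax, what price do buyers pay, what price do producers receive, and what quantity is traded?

Rewrite in direct form: qd = 535 − 4p and qs = 5p − 122.
Without the tax, 535 − 4p = 5p − 122 gives 9p = 657, so p* = £73 and q* = 243.
With the tax collected from producers, supply shifts: qs = 5(p − 22.5) − 122.
New equilibrium: buyers pay £85.5, producers receive £63, q = 193. (Wedge: pb − ps = 22.5.)
The less price-elastic side of the market bears the larger share of a per-unit tax.

Buyers pay £85.5; producers receive £63; quantity = 193.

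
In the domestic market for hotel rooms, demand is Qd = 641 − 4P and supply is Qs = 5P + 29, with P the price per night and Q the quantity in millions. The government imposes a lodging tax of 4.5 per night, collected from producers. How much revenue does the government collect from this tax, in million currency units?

Before the tax: set 641 − 4P = 5P + 29 → P* = 68, Q* = 369.
With the tax collected from producers, supply shifts: Qs = 5(P − 4.5) + 29.
Solving gives Q = 359 with consumers paying 70.5 and producers receiving 66 (the 4.5 wedge).
Revenue = t · Q = 4.5 · 359 = 1615.5.

Tax revenue = 1615.5 million.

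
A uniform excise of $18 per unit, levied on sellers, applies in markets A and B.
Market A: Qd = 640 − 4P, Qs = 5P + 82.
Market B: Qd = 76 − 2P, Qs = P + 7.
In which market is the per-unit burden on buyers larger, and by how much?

Market A, by $4.

Market A: pre-tax P* = $62, Q* = 392; post-tax Q = 352; per-unit burden on buyers = $10.
Market B: pre-tax P* = $23, Q* = 30; post-tax Q = 18; per-unit burden on buyers = $6.
Difference: $10 vs $6 → market A is larger by $4.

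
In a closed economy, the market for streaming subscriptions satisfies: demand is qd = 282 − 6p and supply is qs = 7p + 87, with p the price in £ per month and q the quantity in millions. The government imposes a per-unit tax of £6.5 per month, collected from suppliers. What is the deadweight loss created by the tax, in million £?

Deadweight loss = £68.25 million.

Before the tax: set 282 − 6p = 7p + 87 → p* = £15, q* = 192.
With the tax collected from suppliers, supply shifts: qs = 7(p − 6.5) + 87.
New equilibrium: buyers pay £18.5, suppliers receive £12, q = 171. (Wedge: pb − ps = 6.5.)
Quantity falls by |ΔQ| = |192 − 171| = 21.
DWL = ½ · t · |ΔQ| = ½ · 6.5 · 21 = £68.25.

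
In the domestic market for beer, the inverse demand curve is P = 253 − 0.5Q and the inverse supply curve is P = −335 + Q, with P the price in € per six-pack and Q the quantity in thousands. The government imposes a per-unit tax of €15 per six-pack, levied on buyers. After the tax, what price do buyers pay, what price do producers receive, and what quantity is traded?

Buyers pay €62; producers receive €47; quantity = 382.

Inverting to Q(P) form: Qd = 506 − 2P; Qs = P + 335.
Without the tax, 506 − 2P = P + 335 gives 3P = 171, so P* = €57 and Q* = 392.
With the tax collected from buyers, demand (in seller-price terms) shifts: Qd = 506 − 2(P + 15).
New equilibrium: buyers pay €62, producers receive €47, Q = 382. (Wedge: Pb − Ps = 15.)
The less price-elastic side of the market bears the larger share of a per-unit tax.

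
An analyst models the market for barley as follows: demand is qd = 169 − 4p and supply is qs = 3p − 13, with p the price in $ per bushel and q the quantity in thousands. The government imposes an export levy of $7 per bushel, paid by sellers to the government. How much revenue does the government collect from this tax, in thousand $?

Tax revenue = $371 thousand.

Without the tax, 169 − 4p = 3p − 13 gives 7p = 182, so p* = $26 and q* = 65.
With the tax collected from sellers, supply shifts: qs = 3(p − 7) − 13.
Solving gives q = 53 with buyers paying $29 and sellers receiving $22 (the $7 wedge).
Revenue = t · Q = 7 · 53 = $371.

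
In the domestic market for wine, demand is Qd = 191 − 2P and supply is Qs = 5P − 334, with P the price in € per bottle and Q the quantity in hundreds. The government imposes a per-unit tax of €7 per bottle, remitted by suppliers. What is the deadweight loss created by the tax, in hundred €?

Deadweight loss = €35 hundred.

Without the tax, 191 − 2P = 5P − 334 gives 7P = 525, so P* = €75 and Q* = 41.
With the tax collected from suppliers, supply shifts: Qs = 5(P − 7) − 334.
Solving gives Q = 31 with buyers paying €80 and suppliers receiving €73 (the €7 wedge).
Quantity falls by |ΔQ| = |41 − 31| = 10.
DWL = ½ · t · |ΔQ| = ½ · 7 · 10 = €35.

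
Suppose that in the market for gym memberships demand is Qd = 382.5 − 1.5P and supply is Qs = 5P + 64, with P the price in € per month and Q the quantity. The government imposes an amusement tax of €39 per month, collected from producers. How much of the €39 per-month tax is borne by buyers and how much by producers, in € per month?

Buyers bear €30 per month; producers bear €9 per month.

Without the tax, 382.5 − 1.5P = 5P + 64 gives 6.5P = 318.5, so P* = €49 and Q* = 309.
With the tax collected from producers, supply shifts: Qs = 5(P − 39) + 64.
New equilibrium: buyers pay €79, producers receive €40, Q = 264. (Wedge: Pb − Ps = 39.)
Burden on buyers: €30; on producers: €9. (They sum to €39.)
The less price-elastic side of the market bears the larger share of a per-unit tax.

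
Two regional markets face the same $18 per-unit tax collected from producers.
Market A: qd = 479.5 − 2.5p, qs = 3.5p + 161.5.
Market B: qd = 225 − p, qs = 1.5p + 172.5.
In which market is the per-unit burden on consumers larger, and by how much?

Market A: pre-tax p* = $53, q* = 347; post-tax q = 320.75; per-unit burden on consumers = $10.5.
Market B: pre-tax p* = $21, q* = 204; post-tax q = 193.2; per-unit burden on consumers = $10.8.
Difference: $10.5 vs $10.8 → market B is larger by $0.3.

Market B, by $0.3.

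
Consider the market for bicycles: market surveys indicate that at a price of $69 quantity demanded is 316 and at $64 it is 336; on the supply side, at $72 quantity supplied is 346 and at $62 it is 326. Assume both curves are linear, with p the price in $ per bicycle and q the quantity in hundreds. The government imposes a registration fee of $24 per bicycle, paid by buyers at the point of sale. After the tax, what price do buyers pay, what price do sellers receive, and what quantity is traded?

Buyers pay $73; sellers receive $49; quantity = 300.

Demand slope: (336 − 316)/(64 − 69) = -4, so qd = 592 − 4p.
Supply slope: (326 − 346)/(62 − 72) = 2, so qs = 2p + 202.
Without the tax, 592 − 4p = 2p + 202 gives 6p = 390, so p* = $65 and q* = 332.
With the tax collected from buyers, demand (in seller-price terms) shifts: qd = 592 − 4(p + 24).
New equilibrium: buyers pay $73, sellers receive $49, q = 300. (Wedge: pb − ps = 24.)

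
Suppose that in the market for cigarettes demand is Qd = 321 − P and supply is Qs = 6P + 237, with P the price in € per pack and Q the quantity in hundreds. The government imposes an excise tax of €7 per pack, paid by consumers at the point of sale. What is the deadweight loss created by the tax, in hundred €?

Deadweight loss = €21 hundred.

Before the tax: set 321 − P = 6P + 237 → P* = €12, Q* = 309.
With the tax collected from consumers, demand (in seller-price terms) shifts: Qd = 321 − (P + 7).
New equilibrium: consumers pay €18, suppliers receive €11, Q = 303. (Wedge: Pb − Ps = 7.)
Quantity falls by |ΔQ| = |309 − 303| = 6.
DWL = ½ · t · |ΔQ| = ½ · 7 · 6 = €21.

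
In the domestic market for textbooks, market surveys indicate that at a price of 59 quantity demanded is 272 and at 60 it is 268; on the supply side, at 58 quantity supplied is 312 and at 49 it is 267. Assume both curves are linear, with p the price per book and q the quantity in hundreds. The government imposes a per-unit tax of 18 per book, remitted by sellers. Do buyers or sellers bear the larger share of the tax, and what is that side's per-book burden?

Demand slope: (268 − 272)/(60 − 59) = -4, so qd = 508 − 4p.
Supply slope: (267 − 312)/(49 − 58) = 5, so qs = 5p + 22.
Before the tax: set 508 − 4p = 5p + 22 → p* = 54, q* = 292.
With the tax collected from sellers, supply shifts: qs = 5(p − 18) + 22.
Solving gives q = 252 with buyers paying 64 and sellers receiving 46 (the 18 wedge).
Per-book burden: buyers 10, sellers 8.
Buyers take the larger share because demand is less price-elastic here (demand slope 4 vs supply slope 5).

Buyers bear the larger share: 10 per book.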